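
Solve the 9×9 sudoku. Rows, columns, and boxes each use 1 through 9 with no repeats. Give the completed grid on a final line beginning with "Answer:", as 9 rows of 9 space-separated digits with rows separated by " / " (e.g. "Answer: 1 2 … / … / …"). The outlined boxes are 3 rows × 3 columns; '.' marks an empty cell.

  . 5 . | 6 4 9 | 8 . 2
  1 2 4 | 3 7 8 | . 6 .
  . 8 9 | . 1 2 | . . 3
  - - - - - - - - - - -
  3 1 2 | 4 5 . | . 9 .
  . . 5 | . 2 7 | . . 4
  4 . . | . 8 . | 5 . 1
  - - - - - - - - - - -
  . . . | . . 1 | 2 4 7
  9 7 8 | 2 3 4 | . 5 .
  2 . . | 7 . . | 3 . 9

Step 1. [r5c7∈{6}] r5c7 is down to just 6 ⇒ r5c7=6.
Step 2. [r9c5∈{6}] r9c5 has the single candidate 6, so r9c5=6.
Step 3. [r3c8∈{7}] only 7 remains possible at r3c8, so r3c8=7.
Step 4. [r6c4∈{9}] r6c4 is down to just 9. So r6c4=9.
Step 5. [r6c2∈{6}] only 6 remains possible at r6c2 ⇒ r6c2=6.
Step 6. [r7c1∈{5,6}] in col 1, 5 fits only at r7c1 ⇒ r7c1=5.
Step 7. [r1c3∈{3,7}] in row 1, 3 fits only at r1c3 ⇒ r1c3=3.
Step 8. [r5c8∈{3,8}] row 5 places 3 nowhere but r5c8, so r5c8=3.
Step 9. [r9c8∈{1,8}] across row 9, 8 lands solely at r9c8 ⇒ r9c8=8.
Step 10. [r6c6∈{3}] r6c6 is down to just 3, so r6c6=3.
Step 11. [r9c6∈{5}] only 5 remains possible at r9c6, so r9c6=5.
Step 12. [r2c7∈{9}] r2c7's peers cover all but 9, so r2c7=9.
Step 13. [r5c1∈{8}] nothing but 8 survives at r5c1, so r5c1=8.
Step 14. [r1c1∈{7}] r1c1's peers cover all but 7, so r1c1=7.
Step 15. [r7c3∈{6}] r7c3 is down to just 6 ⇒ r7c3=6.
Step 16. [r4c7∈{7}] nothing but 7 survives at r4c7 ⇒ r4c7=7.
Step 17. [r1c8∈{1}] r1c8 is down to just 1. So r1c8=1.
Step 18. [r4c9∈{8}] r4c9 has the single candidate 8 ⇒ r4c9=8.
Step 19. [r5c4∈{1}] nothing but 1 survives at r5c4. So r5c4=1.
Step 20. [r3c1∈{6}] r3c1 is down to just 6, so r3c1=6.
Step 21. [r5c2∈{9}] r5c2 has the single candidate 9 ⇒ r5c2=9.
Step 22. [r7c4∈{8}] r7c4's peers cover all but 8, so r7c4=8.
Step 23. [r6c8∈{2}] r6c8 is down to just 2. So r6c8=2.
Step 24. [r7c2∈{3}] only 3 remains possible at r7c2 ⇒ r7c2=3.
Step 25. [r8c7∈{1}] nothing but 1 survives at r8c7, so r8c7=1.
Step 26. [r7c5∈{9}] only 9 remains possible at r7c5, so r7c5=9.
Step 27. [r4c6∈{6}] r4c6 is down to just 6, so r4c6=6.
Step 28. [r2c9∈{5}] only 5 remains possible at r2c9. So r2c9=5.
Step 29. [r3c7∈{4}] r3c7's peers cover all but 4, so r3c7=4.
Step 30. [r9c3∈{1}] r9c3's peers cover all but 1 ⇒ r9c3=1.
Step 31. [r6c3∈{7}] r6c3 is down to just 7. So r6c3=7.
Step 32. [r9c2∈{4}] only 4 remains possible at r9c2 ⇒ r9c2=4.
Step 33. [r8c9∈{6}] r8c9 has the single candidate 6, so r8c9=6.
Step 34. [r3c4∈{5}] r3c4's peers cover all but 5. So r3c4=5.

Answer: 7 5 3 6 4 9 8 1 2 / 1 2 4 3 7 8 9 6 5 / 6 8 9 5 1 2 4 7 3 / 3 1 2 4 5 6 7 9 8 / 8 9 5 1 2 7 6 3 4 / 4 6 7 9 8 3 5 2 1 / 5 3 6 8 9 1 2 4 7 / 9 7 8 2 3 4 1 5 6 / 2 4 1 7 6 5 3 8 9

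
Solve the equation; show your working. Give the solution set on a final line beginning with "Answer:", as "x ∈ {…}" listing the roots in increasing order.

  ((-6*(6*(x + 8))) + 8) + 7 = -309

Step 1. [((-6*(6*(x + 8))) + 8) + 7 = -309] peel the +7: subtract 7 from each side. So sub: (-6*(6*(x + 8))) + 8 = -316.
Step 2. [(-6*(6*(x + 8))) + 8 = -316] peel the +8: subtract 8 from each side. So sub: -6*(6*(x + 8)) = -324.
Step 3. [-6*(6*(x + 8)) = -324] -6 out front; divide by -6. So div: 6*(x + 8) = 54.
Step 4. [6*(x + 8) = 54] 6 out front; divide by 6 ⇒ div: x + 8 = 9.
Step 5. [x + 8 = 9] peel the +8: subtract 8 from each side. So sub: x = 1.

Answer: x ∈ {1}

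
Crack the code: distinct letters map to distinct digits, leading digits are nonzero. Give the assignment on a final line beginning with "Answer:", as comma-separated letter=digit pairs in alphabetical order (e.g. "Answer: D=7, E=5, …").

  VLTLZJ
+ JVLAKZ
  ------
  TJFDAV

Step 1. [col 1: J + Z ≡ V (mod 10)] column 1 (J + Z ≡ V (mod 10), carry-in 0) doesn't pin Z yet; pick Z=7 and continue, so Z=7.
Step 2. [col 1: J + Z ≡ V (mod 10)] column 1 (J + Z ≡ V (mod 10), carry-in 0) doesn't pin J yet; pick J=4 and continue ⇒ J=4.
Step 3. [col 1: J + Z ≡ V (mod 10)] column 1: given J=4, Z=7, carry-in 0, and digits 4,7 already taken and all letters distinct, J+Z≡V (mod 10) forces V=1, so V=1.
Step 4. [col 2: Z + K ≡ A (mod 10)] A=6 is one option consistent with column 2 (Z + K ≡ A (mod 10), carry-in 1) — take it, so A=6.
Step 5. [col 2: Z + K ≡ A (mod 10)] column 2 reads Z+K+carry(1)=A with Z=7, A=6; with digits 1,4,6,7 already taken and all letters distinct, the only value for K is 8, so K=8.
Step 6. [col 3: L + A ≡ D (mod 10)] column 3 (L + A ≡ D (mod 10), carry-in 1) doesn't pin L yet; pick L=3 and continue. So L=3.
Step 7. [col 3: L + A ≡ D (mod 10)] in column 3 we have L+A≡D with carry-in 1; given L=3, A=6 and digits 1,3,4,6,7,8 already taken and all letters distinct, that pins D to 0, so D=0.
Step 8. [col 4: T + L ≡ F (mod 10)] from column 4 (L=3, carry-in 1, digits 0,1,3,4,6,7,8 already taken and all letters distinct): F must equal 9, so F=9.
Step 9. [col 4: T + L ≡ F (mod 10)] column 4: given L=3, F=9, carry-in 1, and digits 0,1,3,4,6,7,8,9 already taken and all letters distinct, T+L≡F (mod 10) forces T=5. So T=5.

Answer: A=6, D=0, F=9, J=4, K=8, L=3, T=5, V=1, Z=7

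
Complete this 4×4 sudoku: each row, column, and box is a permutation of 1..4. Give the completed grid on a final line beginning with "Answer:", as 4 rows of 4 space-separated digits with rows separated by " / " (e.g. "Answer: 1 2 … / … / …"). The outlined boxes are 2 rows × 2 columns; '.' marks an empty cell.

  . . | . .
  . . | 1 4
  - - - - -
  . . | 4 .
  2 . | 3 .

Step 1. [r2c1∈{3}] r2c1 has the single candidate 3, so r2c1=3.
Step 2. [r3c1∈{1}] r3c1's peers cover all but 1. So r3c1=1.
Step 3. [r1c2∈{1,2,4}] r1c2 is the only open cell in row 1 admitting 1 ⇒ r1c2=1.
Step 4. [r1c4∈{2,3}] row 1 places 3 nowhere but r1c4, so r1c4=3.
Step 5. [r2c2∈{2}] only 2 remains possible at r2c2, so r2c2=2.
Step 6. [r1c3∈{2}] nothing but 2 survives at r1c3. So r1c3=2.
Step 7. [r1c1∈{4}] only 4 remains possible at r1c1 ⇒ r1c1=4.
Step 8. [r3c2∈{3}] only 3 remains possible at r3c2 ⇒ r3c2=3.
Step 9. [r3c4∈{2}] r3c4 is down to just 2. So r3c4=2.
Step 10. [r4c2∈{4}] r4c2 has the single candidate 4. So r4c2=4.
Step 11. [r4c4∈{1}] nothing but 1 survives at r4c4. So r4c4=1.

Answer: 4 1 2 3 / 3 2 1 4 / 1 3 4 2 / 2 4 3 1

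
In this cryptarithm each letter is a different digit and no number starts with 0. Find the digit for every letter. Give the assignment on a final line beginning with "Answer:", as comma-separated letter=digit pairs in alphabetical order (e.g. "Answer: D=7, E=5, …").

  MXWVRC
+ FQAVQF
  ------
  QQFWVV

Step 1. [col 1: C + F ≡ V (mod 10)] column 1 (C + F ≡ V (mod 10), carry-in 0) doesn't pin F yet; pick F=1 and continue, so F=1.
Step 2. [col 1: C + F ≡ V (mod 10)] several values work for C in column 1 (C + F ≡ V (mod 10), carry-in 0); try C=2 ⇒ C=2.
Step 3. [col 1: C + F ≡ V (mod 10)] in column 1 we have C+F≡V with carry-in 0; given C=2, F=1 and digits 1,2 already taken and all letters distinct, that pins V to 3. So V=3.
Step 4. [col 2: R + Q ≡ V (mod 10)] column 2 (R + Q ≡ V (mod 10), carry-in 0) doesn't pin R yet; pick R=5 and continue. So R=5.
Step 5. [col 2: R + Q ≡ V (mod 10)] in column 2 we have R+Q≡V with carry-in 0; given R=5, V=3 and digits 1,2,3,5 already taken and all letters distinct, that pins Q to 8. So Q=8.
Step 6. [col 3: V + V ≡ W (mod 10)] from column 3 (V=3, carry-in 1, digits 1,2,3,5,8 already taken and all letters distinct): W must equal 7, so W=7.
Step 7. [col 4: W + A ≡ F (mod 10)] from column 4 (W=7, F=1, carry-in 0, digits 1,2,3,5,7,8 already taken and all letters distinct): A must equal 4, so A=4.
Step 8. [col 5: X + Q ≡ Q (mod 10)] in column 5 we have X+Q≡Q with carry-in 1; given Q=8 and digits 1,2,3,4,5,7,8 already taken and all letters distinct, that pins X to 9, so X=9.
Step 9. [col 6: M + F ≡ Q (mod 10)] in column 6 we have M+F≡Q with carry-in 1; given F=1, Q=8 and digits 1,2,3,4,5,7,8,9 already taken and all letters distinct, that pins M to 6, so M=6.

Answer: A=4, C=2, F=1, M=6, Q=8, R=5, V=3, W=7, X=9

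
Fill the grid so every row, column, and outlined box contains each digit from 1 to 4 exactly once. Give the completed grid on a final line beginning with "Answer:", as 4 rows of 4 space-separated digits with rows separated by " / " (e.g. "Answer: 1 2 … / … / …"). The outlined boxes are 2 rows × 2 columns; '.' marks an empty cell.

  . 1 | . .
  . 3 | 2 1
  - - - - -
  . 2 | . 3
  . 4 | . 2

Step 1. [r1c4∈{4}] r1c4 is down to just 4. So r1c4=4.
Step 2. [r4c3∈{1}] r4c3 has the single candidate 1 ⇒ r4c3=1.
Step 3. [r3c1∈{1}] r3c1 has the single candidate 1. So r3c1=1.
Step 4. [r3c3∈{4}] nothing but 4 survives at r3c3, so r3c3=4.
Step 5. [r2c1∈{4}] only 4 remains possible at r2c1. So r2c1=4.
Step 6. [r1c1∈{2}] r1c1 has the single candidate 2 ⇒ r1c1=2.
Step 7. [r4c1∈{3}] r4c1 is down to just 3, so r4c1=3.
Step 8. [r1c3∈{3}] r1c3's peers cover all but 3 ⇒ r1c3=3.

Answer: 2 1 3 4 / 4 3 2 1 / 1 2 4 3 / 3 4 1 2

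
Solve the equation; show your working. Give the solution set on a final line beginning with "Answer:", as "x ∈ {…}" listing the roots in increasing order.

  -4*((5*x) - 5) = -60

Step 1. [-4*((5*x) - 5) = -60] divide by the outer -4. So div: (5*x) - 5 = 15.
Step 2. [(5*x) - 5 = 15] peel the -5: add 5 from each side, so sub: 5*x = 20.
Step 3. [5*x = 20] LHS = 5·(…); ÷5 both sides ⇒ div: x = 4.

Answer: x ∈ {4}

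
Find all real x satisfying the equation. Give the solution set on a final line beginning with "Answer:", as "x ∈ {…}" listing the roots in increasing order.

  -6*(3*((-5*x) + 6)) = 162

Step 1. [-6*(3*((-5*x) + 6)) = 162] leading coefficient -6: divide by -6, so div: 3*((-5*x) + 6) = -27.
Step 2. [3*((-5*x) + 6) = -27] 3 out front; divide by 3. So div: (-5*x) + 6 = -9.
Step 3. [(-5*x) + 6 = -9] peel the +6: subtract 6 from each side. So sub: -5*x = -15.
Step 4. [-5*x = -15] LHS = -5·(…); ÷-5 both sides, so div: x = 3.

Answer: x ∈ {3}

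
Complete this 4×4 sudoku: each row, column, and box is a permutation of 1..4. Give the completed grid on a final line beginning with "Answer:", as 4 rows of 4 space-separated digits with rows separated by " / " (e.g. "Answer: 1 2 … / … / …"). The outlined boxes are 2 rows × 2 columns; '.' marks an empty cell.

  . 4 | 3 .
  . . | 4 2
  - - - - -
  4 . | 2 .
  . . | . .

Step 1. [r4c3∈{1}] only 1 remains possible at r4c3 ⇒ r4c3=1.
Step 2. [r1c1∈{1,2}] row 1 places 2 nowhere but r1c1, so r1c1=2.
Step 3. [r4c1∈{3}] r4c1's peers cover all but 3 ⇒ r4c1=3.
Step 4. [r2c1∈{1}] r2c1's peers cover all but 1, so r2c1=1.
Step 5. [r4c4∈{4}] nothing but 4 survives at r4c4. So r4c4=4.
Step 6. [r3c2∈{1}] r3c2 is down to just 1, so r3c2=1.
Step 7. [r2c2∈{3}] nothing but 3 survives at r2c2 ⇒ r2c2=3.
Step 8. [r1c4∈{1}] r1c4 has the single candidate 1. So r1c4=1.
Step 9. [r4c2∈{2}] only 2 remains possible at r4c2. So r4c2=2.
Step 10. [r3c4∈{3}] r3c4's peers cover all but 3, so r3c4=3.

Answer: 2 4 3 1 / 1 3 4 2 / 4 1 2 3 / 3 2 1 4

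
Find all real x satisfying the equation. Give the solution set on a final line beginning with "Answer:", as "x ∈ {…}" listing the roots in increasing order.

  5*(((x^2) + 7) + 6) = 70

Step 1. [5*(((x^2) + 7) + 6) = 70] 5·(inner) — divide through by 5, so div: ((x^2) + 7) + 6 = 14.
Step 2. [((x^2) + 7) + 6 = 14] the outer +6 inverts by subtracting 6 ⇒ sub: (x^2) + 7 = 8.
Step 3. [(x^2) + 7 = 8] +7 is outermost — subtract 7 both sides, so sub: x^2 = 1.
Step 4. [x^2 = 1] √ both sides: 1 ≥ 0 gives two branches, so sqrt: x = 1 or -1.

Answer: x ∈ {-1, 1}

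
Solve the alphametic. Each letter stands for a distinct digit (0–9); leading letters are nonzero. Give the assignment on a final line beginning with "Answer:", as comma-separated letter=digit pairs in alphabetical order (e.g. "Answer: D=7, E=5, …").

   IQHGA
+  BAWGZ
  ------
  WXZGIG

Step 1. [col 1: A + Z ≡ G (mod 10)] several values work for G in column 1 (A + Z ≡ G (mod 10), carry-in 0); try G=3 ⇒ G=3.
Step 2. [W] W is the leading digit of a 6-digit sum of two 5-digit numbers; the final carry is exactly 1 ⇒ W=1.
Step 3. [col 1: A + Z ≡ G (mod 10)] column 1 (A + Z ≡ G (mod 10), carry-in 0) doesn't pin Z yet; pick Z=4 and continue. So Z=4.
Step 4. [col 1: A + Z ≡ G (mod 10)] from column 1 (Z=4, G=3, carry-in 0, digits 1,3,4 already taken and all letters distinct): A must equal 9, so A=9.
Step 5. [col 2: G + G ≡ I (mod 10)] column 2 reads G+G+carry(1)=I with G=3; with digits 1,3,4,9 already taken and all letters distinct, the only value for I is 7 ⇒ I=7.
Step 6. [col 3: H + W ≡ G (mod 10)] from column 3 (W=1, G=3, carry-in 0, digits 1,3,4,7,9 already taken and all letters distinct): H must equal 2, so H=2.
Step 7. [col 4: Q + A ≡ Z (mod 10)] in column 4 we have Q+A≡Z with carry-in 0; given A=9, Z=4 and digits 1,2,3,4,7,9 already taken and all letters distinct, that pins Q to 5 ⇒ Q=5.
Step 8. [col 5: I + B ≡ X (mod 10)] column 5 (I + B ≡ X (mod 10), carry-in 1) doesn't pin X yet; pick X=6 and continue ⇒ X=6.
Step 9. [col 5: I + B ≡ X (mod 10)] column 5: given I=7, X=6, carry-in 1, and digits 1,2,3,4,5,6,7,9 already taken and all letters distinct, I+B≡X (mod 10) forces B=8 ⇒ B=8.

Answer: A=9, B=8, G=3, H=2, I=7, Q=5, W=1, X=6, Z=4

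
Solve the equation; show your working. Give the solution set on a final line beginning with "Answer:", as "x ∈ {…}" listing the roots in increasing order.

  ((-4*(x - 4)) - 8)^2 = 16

Step 1. [((-4*(x - 4)) - 8)^2 = 16] LHS squared, RHS 16 ≥ 0: apply √ (±) ⇒ sqrt: (-4*(x - 4)) - 8 = 4 or -4.
Step 2. [(-4*(x - 4)) - 8 = 4 or -4] peel the -8: add 8 from each side. So sub: -4*(x - 4) = 12 or 4.
Step 3. [-4*(x - 4) = 12 or 4] leading coefficient -4: divide by -4 ⇒ div: x - 4 = -3 or -1.
Step 4. [x - 4 = -3 or -1] add 4: x sits inside (… - 4) ⇒ sub: x = 1 or 3.

Answer: x ∈ {1, 3}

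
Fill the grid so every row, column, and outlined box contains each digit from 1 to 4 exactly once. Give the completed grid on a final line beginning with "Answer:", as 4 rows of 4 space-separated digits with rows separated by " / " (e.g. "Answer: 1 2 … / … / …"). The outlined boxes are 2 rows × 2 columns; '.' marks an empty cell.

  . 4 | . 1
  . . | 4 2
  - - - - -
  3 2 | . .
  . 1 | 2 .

Step 1. [r4c4∈{3,4}] row 4 places 3 nowhere but r4c4. So r4c4=3.
Step 2. [r3c3∈{1}] only 1 remains possible at r3c3 ⇒ r3c3=1.
Step 3. [r1c1∈{2}] r1c1 has the single candidate 2 ⇒ r1c1=2.
Step 4. [r1c3∈{3}] nothing but 3 survives at r1c3. So r1c3=3.
Step 5. [r3c4∈{4}] r3c4 is down to just 4, so r3c4=4.
Step 6. [r2c1∈{1}] r2c1 has the single candidate 1 ⇒ r2c1=1.
Step 7. [r4c1∈{4}] only 4 remains possible at r4c1, so r4c1=4.
Step 8. [r2c2∈{3}] r2c2's peers cover all but 3, so r2c2=3.

Answer: 2 4 3 1 / 1 3 4 2 / 3 2 1 4 / 4 1 2 3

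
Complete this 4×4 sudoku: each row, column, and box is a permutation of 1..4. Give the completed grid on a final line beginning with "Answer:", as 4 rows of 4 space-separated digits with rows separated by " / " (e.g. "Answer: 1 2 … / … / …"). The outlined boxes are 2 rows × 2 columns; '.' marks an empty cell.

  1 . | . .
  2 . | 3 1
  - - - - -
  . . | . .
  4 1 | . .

Step 1. [r4c3∈{2}] r4c3 has the single candidate 2, so r4c3=2.
Step 2. [r1c3∈{4}] r1c3's peers cover all but 4. So r1c3=4.
Step 3. [r3c1∈{3}] r3c1 is down to just 3. So r3c1=3.
Step 4. [r4c4∈{3}] nothing but 3 survives at r4c4, so r4c4=3.
Step 5. [r3c4∈{4}] r3c4's peers cover all but 4, so r3c4=4.
Step 6. [r1c4∈{2}] only 2 remains possible at r1c4 ⇒ r1c4=2.
Step 7. [r3c2∈{2}] r3c2's peers cover all but 2. So r3c2=2.
Step 8. [r1c2∈{3}] r1c2's peers cover all but 3, so r1c2=3.
Step 9. [r2c2∈{4}] r2c2's peers cover all but 4 ⇒ r2c2=4.
Step 10. [r3c3∈{1}] r3c3 has the single candidate 1 ⇒ r3c3=1.

Answer: 1 3 4 2 / 2 4 3 1 / 3 2 1 4 / 4 1 2 3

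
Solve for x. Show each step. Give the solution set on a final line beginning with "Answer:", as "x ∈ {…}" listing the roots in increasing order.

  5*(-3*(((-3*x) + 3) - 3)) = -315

Step 1. [5*(-3*(((-3*x) + 3) - 3)) = -315] divide by the outer 5 ⇒ div: -3*(((-3*x) + 3) - 3) = -63.
Step 2. [-3*(((-3*x) + 3) - 3) = -63] -3·(inner) — divide through by -3 ⇒ div: ((-3*x) + 3) - 3 = 21.
Step 3. [((-3*x) + 3) - 3 = 21] peel the -3: add 3 from each side ⇒ sub: (-3*x) + 3 = 24.
Step 4. [(-3*x) + 3 = 24] 3 comes off first (subtract 3) ⇒ sub: -3*x = 21.
Step 5. [-3*x = 21] LHS = -3·(…); ÷-3 both sides. So div: x = -7.

Answer: x ∈ {-7}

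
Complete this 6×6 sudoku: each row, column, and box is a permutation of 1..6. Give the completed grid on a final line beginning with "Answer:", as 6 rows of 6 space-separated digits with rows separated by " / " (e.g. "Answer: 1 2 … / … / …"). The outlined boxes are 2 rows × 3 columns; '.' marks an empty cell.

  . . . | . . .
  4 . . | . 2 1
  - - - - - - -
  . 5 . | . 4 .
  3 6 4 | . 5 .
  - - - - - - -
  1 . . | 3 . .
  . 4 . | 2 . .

Step 1. [r5c5∈{6}] r5c5's peers cover all but 6. So r5c5=6.
Step 2. [r6c6∈{5}] r6c6 is down to just 5. So r6c6=5.
Step 3. [r1c1∈{2,5,6}] r1c1 is the only open cell in col 1 admitting 5 ⇒ r1c1=5.
Step 4. [r1c5∈{3}] r1c5 has the single candidate 3, so r1c5=3.
Step 5. [r3c3∈{1,2}] in box 3, 1 fits only at r3c3 ⇒ r3c3=1.
Step 6. [r3c4∈{6}] nothing but 6 survives at r3c4, so r3c4=6.
Step 7. [r2c3∈{3,6}] 6 has one home in row 2: r2c3. So r2c3=6.
Step 8. [r1c3∈{2}] r1c3 has the single candidate 2 ⇒ r1c3=2.
Step 9. [r5c6∈{4}] r5c6 has the single candidate 4. So r5c6=4.
Step 10. [r3c1∈{2}] r3c1 has the single candidate 2. So r3c1=2.
Step 11. [r6c1∈{6}] r6c1's peers cover all but 6. So r6c1=6.
Step 12. [r2c2∈{3}] r2c2 is down to just 3. So r2c2=3.
Step 13. [r4c4∈{1}] r4c4 is down to just 1. So r4c4=1.
Step 14. [r1c4∈{4}] only 4 remains possible at r1c4 ⇒ r1c4=4.
Step 15. [r6c5∈{1}] r6c5's peers cover all but 1. So r6c5=1.
Step 16. [r6c3∈{3}] r6c3 has the single candidate 3, so r6c3=3.
Step 17. [r1c2∈{1}] only 1 remains possible at r1c2. So r1c2=1.
Step 18. [r3c6∈{3}] r3c6 has the single candidate 3, so r3c6=3.
Step 19. [r5c3∈{5}] only 5 remains possible at r5c3. So r5c3=5.
Step 20. [r4c6∈{2}] nothing but 2 survives at r4c6 ⇒ r4c6=2.
Step 21. [r2c4∈{5}] r2c4's peers cover all but 5 ⇒ r2c4=5.
Step 22. [r1c6∈{6}] r1c6 is down to just 6 ⇒ r1c6=6.
Step 23. [r5c2∈{2}] r5c2 has the single candidate 2, so r5c2=2.

Answer: 5 1 2 4 3 6 / 4 3 6 5 2 1 / 2 5 1 6 4 3 / 3 6 4 1 5 2 / 1 2 5 3 6 4 / 6 4 3 2 1 5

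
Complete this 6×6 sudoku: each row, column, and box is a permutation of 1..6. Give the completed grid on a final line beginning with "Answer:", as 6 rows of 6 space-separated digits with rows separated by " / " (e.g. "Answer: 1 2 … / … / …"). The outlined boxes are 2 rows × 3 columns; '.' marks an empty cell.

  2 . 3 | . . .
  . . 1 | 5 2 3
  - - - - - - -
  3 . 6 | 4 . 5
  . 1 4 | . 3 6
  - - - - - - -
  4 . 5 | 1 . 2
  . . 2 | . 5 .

Step 1. [r1c5∈{1,4,6}] 4 has one home in col 5: r1c5, so r1c5=4.
Step 2. [r2c1∈{6}] r2c1 is down to just 6. So r2c1=6.
Step 3. [r5c5∈{6}] r5c5's peers cover all but 6, so r5c5=6.
Step 4. [r6c2∈{3,6}] 6 has one home in row 6: r6c2, so r6c2=6.
Step 5. [r3c5∈{1}] r3c5 is down to just 1, so r3c5=1.
Step 6. [r1c6∈{1}] only 1 remains possible at r1c6, so r1c6=1.
Step 7. [r6c4∈{3}] r6c4's peers cover all but 3 ⇒ r6c4=3.
Step 8. [r4c4∈{2}] only 2 remains possible at r4c4, so r4c4=2.
Step 9. [r4c1∈{5}] only 5 remains possible at r4c1, so r4c1=5.
Step 10. [r1c4∈{6}] r1c4 has the single candidate 6. So r1c4=6.
Step 11. [r1c2∈{5}] only 5 remains possible at r1c2, so r1c2=5.
Step 12. [r3c2∈{2}] r3c2's peers cover all but 2. So r3c2=2.
Step 13. [r6c6∈{4}] only 4 remains possible at r6c6 ⇒ r6c6=4.
Step 14. [r6c1∈{1}] nothing but 1 survives at r6c1, so r6c1=1.
Step 15. [r5c2∈{3}] r5c2's peers cover all but 3. So r5c2=3.
Step 16. [r2c2∈{4}] only 4 remains possible at r2c2. So r2c2=4.

Answer: 2 5 3 6 4 1 / 6 4 1 5 2 3 / 3 2 6 4 1 5 / 5 1 4 2 3 6 / 4 3 5 1 6 2 / 1 6 2 3 5 4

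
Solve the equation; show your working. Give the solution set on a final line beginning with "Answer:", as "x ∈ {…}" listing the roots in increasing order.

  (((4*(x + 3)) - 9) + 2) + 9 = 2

Step 1. [(((4*(x + 3)) - 9) + 2) + 9 = 2] the outer +9 inverts by subtracting 9, so sub: ((4*(x + 3)) - 9) + 2 = -7.
Step 2. [((4*(x + 3)) - 9) + 2 = -7] 2 comes off first (subtract 2). So sub: (4*(x + 3)) - 9 = -9.
Step 3. [(4*(x + 3)) - 9 = -9] peel the -9: add 9 from each side, so sub: 4*(x + 3) = 0.
Step 4. [4*(x + 3) = 0] LHS = 4·(…); ÷4 both sides, so div: x + 3 = 0.
Step 5. [x + 3 = 0] subtract 3: x sits inside (… + 3). So sub: x = -3.

Answer: x ∈ {-3}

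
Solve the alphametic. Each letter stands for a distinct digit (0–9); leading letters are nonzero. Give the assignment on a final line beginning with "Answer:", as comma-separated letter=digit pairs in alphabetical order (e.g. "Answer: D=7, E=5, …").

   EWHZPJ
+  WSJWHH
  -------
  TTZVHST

Step 1. [col 1: J + H ≡ T (mod 10)] column 1 (J + H ≡ T (mod 10), carry-in 0) doesn't pin H yet; pick H=6 and continue, so H=6.
Step 2. [col 1: J + H ≡ T (mod 10)] column 1 (J + H ≡ T (mod 10), carry-in 0) doesn't pin J yet; pick J=5 and continue, so J=5.
Step 3. [col 1: J + H ≡ T (mod 10)] from column 1 (J=5, H=6, carry-in 0, digits 5,6 already taken and all letters distinct): T must equal 1. So T=1.
Step 4. [col 2: P + H ≡ S (mod 10)] P=3 is one option consistent with column 2 (P + H ≡ S (mod 10), carry-in 1) — take it ⇒ P=3.
Step 5. [col 2: P + H ≡ S (mod 10)] column 2 reads P+H+carry(1)=S with P=3, H=6; with digits 1,3,5,6 already taken and all letters distinct, the only value for S is 0, so S=0.
Step 6. [col 3: Z + W ≡ H (mod 10)] no forcing yet in column 3 (carry-in 1); Z=8 is free and consistent — try it ⇒ Z=8.
Step 7. [col 3: Z + W ≡ H (mod 10)] column 3 reads Z+W+carry(1)=H with Z=8, H=6; with digits 0,1,3,5,6,8 already taken and all letters distinct, the only value for W is 7 ⇒ W=7.
Step 8. [col 4: H + J ≡ V (mod 10)] from column 4 (H=6, J=5, carry-in 1, digits 0,1,3,5,6,7,8 already taken and all letters distinct): V must equal 2. So V=2.
Step 9. [col 6: E + W ≡ T (mod 10)] in column 6 we have E+W≡T with carry-in 0; given W=7, T=1 and digits 0,1,2,3,5,6,7,8 already taken and all letters distinct, that pins E to 4 ⇒ E=4.

Answer: E=4, H=6, J=5, P=3, S=0, T=1, V=2, W=7, Z=8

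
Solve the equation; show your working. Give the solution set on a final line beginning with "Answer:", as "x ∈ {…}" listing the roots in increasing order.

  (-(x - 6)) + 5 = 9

Step 1. [(-(x - 6)) + 5 = 9] the outer +5 inverts by subtracting 5. So sub: -(x - 6) = 4.
Step 2. [-(x - 6) = 4] flip signs both sides, so neg: x - 6 = -4.
Step 3. [x - 6 = -4] add 6: x sits inside (… - 6) ⇒ sub: x = 2.

Answer: x ∈ {2}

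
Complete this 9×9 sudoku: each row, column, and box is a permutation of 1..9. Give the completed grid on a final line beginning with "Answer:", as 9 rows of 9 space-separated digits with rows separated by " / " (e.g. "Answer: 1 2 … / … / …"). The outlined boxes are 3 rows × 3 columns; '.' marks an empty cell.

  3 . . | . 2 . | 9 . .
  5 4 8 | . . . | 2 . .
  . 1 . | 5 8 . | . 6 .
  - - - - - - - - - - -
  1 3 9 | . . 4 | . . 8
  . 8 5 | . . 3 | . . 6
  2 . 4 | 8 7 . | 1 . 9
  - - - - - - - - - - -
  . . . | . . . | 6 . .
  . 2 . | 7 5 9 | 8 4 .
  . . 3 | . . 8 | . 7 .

Step 1. [r3c6∈{7}] r3c6 has the single candidate 7. So r3c6=7.
Step 2. [r7c8∈{1,2,3,5,9}] col 8 places 9 nowhere but r7c8 ⇒ r7c8=9.
Step 3. [r1c4∈{1,4,6}] r1c4 is the only open cell in box 2 admitting 4, so r1c4=4.
Step 4. [r4c5∈{6}] r4c5's peers cover all but 6 ⇒ r4c5=6.
Step 5. [r9c4∈{1,2,6}] across box 8, 6 lands solely at r9c4 ⇒ r9c4=6.
Step 6. [r9c7∈{5}] r9c7's peers cover all but 5. So r9c7=5.
Step 7. [r3c7∈{3,4}] in col 7, 3 fits only at r3c7. So r3c7=3.
Step 8. [r2c8∈{1}] r2c8 is down to just 1 ⇒ r2c8=1.
Step 9. [r7c6∈{1,2}] r7c6 is the only open cell in col 6 admitting 2. So r7c6=2.
Step 10. [r4c8∈{2,5}] in row 4, 5 fits only at r4c8, so r4c8=5.
Step 11. [r8c9∈{1,3}] r8c9 is the only open cell in row 8 admitting 3. So r8c9=3.
Step 12. [r7c9∈{1}] r7c9's peers cover all but 1 ⇒ r7c9=1.
Step 13. [r5c4∈{1,2,9}] 1 has one home in col 4: r5c4. So r5c4=1.
Step 14. [r7c3∈{7}] r7c3's peers cover all but 7. So r7c3=7.
Step 15. [r1c3∈{6}] r1c3 has the single candidate 6. So r1c3=6.
Step 16. [r2c4∈{3,9}] in col 4, 9 fits only at r2c4. So r2c4=9.
Step 17. [r1c9∈{5,7}] in row 1, 5 fits only at r1c9, so r1c9=5.
Step 18. [r9c5∈{1,4}] row 9 places 1 nowhere but r9c5, so r9c5=1.
Step 19. [r9c1∈{4,9}] 4 has one home in row 9: r9c1 ⇒ r9c1=4.
Step 20. [r7c4∈{3}] nothing but 3 survives at r7c4. So r7c4=3.
Step 21. [r5c1∈{7}] nothing but 7 survives at r5c1 ⇒ r5c1=7.
Step 22. [r9c9∈{2}] r9c9 has the single candidate 2. So r9c9=2.
Step 23. [r4c7∈{7}] r4c7's peers cover all but 7 ⇒ r4c7=7.
Step 24. [r5c5∈{9}] r5c5 is down to just 9 ⇒ r5c5=9.
Step 25. [r9c2∈{9}] r9c2 is down to just 9. So r9c2=9.
Step 26. [r5c7∈{4}] r5c7 is down to just 4 ⇒ r5c7=4.
Step 27. [r7c1∈{8}] nothing but 8 survives at r7c1. So r7c1=8.
Step 28. [r1c6∈{1}] r1c6 has the single candidate 1. So r1c6=1.
Step 29. [r7c2∈{5}] only 5 remains possible at r7c2 ⇒ r7c2=5.
Step 30. [r6c2∈{6}] r6c2's peers cover all but 6, so r6c2=6.
Step 31. [r1c8∈{8}] r1c8's peers cover all but 8, so r1c8=8.
Step 32. [r3c9∈{4}] r3c9 is down to just 4. So r3c9=4.
Step 33. [r1c2∈{7}] r1c2 is down to just 7, so r1c2=7.
Step 34. [r2c6∈{6}] r2c6's peers cover all but 6 ⇒ r2c6=6.
Step 35. [r2c9∈{7}] r2c9 is down to just 7 ⇒ r2c9=7.
Step 36. [r8c3∈{1}] only 1 remains possible at r8c3, so r8c3=1.
Step 37. [r6c8∈{3}] r6c8 has the single candidate 3. So r6c8=3.
Step 38. [r5c8∈{2}] nothing but 2 survives at r5c8 ⇒ r5c8=2.
Step 39. [r8c1∈{6}] nothing but 6 survives at r8c1 ⇒ r8c1=6.
Step 40. [r4c4∈{2}] r4c4 is down to just 2 ⇒ r4c4=2.
Step 41. [r2c5∈{3}] r2c5 is down to just 3, so r2c5=3.
Step 42. [r3c3∈{2}] only 2 remains possible at r3c3 ⇒ r3c3=2.
Step 43. [r3c1∈{9}] r3c1's peers cover all but 9, so r3c1=9.
Step 44. [r6c6∈{5}] nothing but 5 survives at r6c6. So r6c6=5.
Step 45. [r7c5∈{4}] r7c5 has the single candidate 4 ⇒ r7c5=4.

Answer: 3 7 6 4 2 1 9 8 5 / 5 4 8 9 3 6 2 1 7 / 9 1 2 5 8 7 3 6 4 / 1 3 9 2 6 4 7 5 8 / 7 8 5 1 9 3 4 2 6 / 2 6 4 8 7 5 1 3 9 / 8 5 7 3 4 2 6 9 1 / 6 2 1 7 5 9 8 4 3 / 4 9 3 6 1 8 5 7 2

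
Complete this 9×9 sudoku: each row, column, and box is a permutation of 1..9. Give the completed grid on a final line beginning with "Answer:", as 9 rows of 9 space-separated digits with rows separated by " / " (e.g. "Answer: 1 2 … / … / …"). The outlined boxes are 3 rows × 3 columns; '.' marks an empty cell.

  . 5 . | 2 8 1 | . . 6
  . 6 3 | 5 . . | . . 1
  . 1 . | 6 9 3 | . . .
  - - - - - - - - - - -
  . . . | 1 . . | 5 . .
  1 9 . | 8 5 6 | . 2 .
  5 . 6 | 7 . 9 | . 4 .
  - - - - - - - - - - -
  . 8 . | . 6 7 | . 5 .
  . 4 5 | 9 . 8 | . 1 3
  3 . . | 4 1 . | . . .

Step 1. [r5c9∈{7}] r5c9 has the single candidate 7 ⇒ r5c9=7.
Step 2. [r6c9∈{8}] r6c9's peers cover all but 8, so r6c9=8.
Step 3. [r8c5∈{2}] r8c5 is down to just 2, so r8c5=2.
Step 4. [r6c2∈{2,3}] in row 6, 2 fits only at r6c2, so r6c2=2.
Step 5. [r9c2∈{7}] nothing but 7 survives at r9c2 ⇒ r9c2=7.
Step 6. [r5c3∈{4}] nothing but 4 survives at r5c3 ⇒ r5c3=4.
Step 7. [r2c6∈{4}] only 4 remains possible at r2c6 ⇒ r2c6=4.
Step 8. [r8c7∈{6,7}] 7 has one home in row 8: r8c7 ⇒ r8c7=7.
Step 9. [r9c7∈{2,6,8,9}] 6 has one home in col 7: r9c7, so r9c7=6.
Step 10. [r4c9∈{9}] r4c9 is down to just 9 ⇒ r4c9=9.
Step 11. [r9c9∈{2}] r9c9 is down to just 2, so r9c9=2.
Step 12. [r9c3∈{9}] only 9 remains possible at r9c3 ⇒ r9c3=9.
Step 13. [r1c3∈{7}] r1c3's peers cover all but 7. So r1c3=7.
Step 14. [r7c1∈{2}] nothing but 2 survives at r7c1, so r7c1=2.
Step 15. [r7c7∈{4,9}] across row 7, 9 lands solely at r7c7 ⇒ r7c7=9.
Step 16. [r5c7∈{3}] only 3 remains possible at r5c7 ⇒ r5c7=3.
Step 17. [r1c7∈{4}] r1c7's peers cover all but 4 ⇒ r1c7=4.
Step 18. [r9c8∈{8}] only 8 remains possible at r9c8, so r9c8=8.
Step 19. [r2c7∈{2,8}] row 2 places 2 nowhere but r2c7 ⇒ r2c7=2.
Step 20. [r2c1∈{8,9}] across row 2, 8 lands solely at r2c1, so r2c1=8.
Step 21. [r2c8∈{7,9}] in row 2, 9 fits only at r2c8 ⇒ r2c8=9.
Step 22. [r4c2∈{3}] r4c2 is down to just 3 ⇒ r4c2=3.
Step 23. [r4c5∈{4}] nothing but 4 survives at r4c5, so r4c5=4.
Step 24. [r7c3∈{1}] nothing but 1 survives at r7c3 ⇒ r7c3=1.
Step 25. [r4c3∈{8}] r4c3 is down to just 8. So r4c3=8.
Step 26. [r4c8∈{6}] only 6 remains possible at r4c8, so r4c8=6.
Step 27. [r4c1∈{7}] r4c1 is down to just 7 ⇒ r4c1=7.
Step 28. [r2c5∈{7}] r2c5 has the single candidate 7. So r2c5=7.
Step 29. [r8c1∈{6}] r8c1 is down to just 6, so r8c1=6.
Step 30. [r3c9∈{5}] r3c9 is down to just 5 ⇒ r3c9=5.
Step 31. [r6c7∈{1}] nothing but 1 survives at r6c7, so r6c7=1.
Step 32. [r1c1∈{9}] only 9 remains possible at r1c1 ⇒ r1c1=9.
Step 33. [r1c8∈{3}] only 3 remains possible at r1c8 ⇒ r1c8=3.
Step 34. [r3c1∈{4}] r3c1 has the single candidate 4 ⇒ r3c1=4.
Step 35. [r3c7∈{8}] only 8 remains possible at r3c7 ⇒ r3c7=8.
Step 36. [r7c9∈{4}] r7c9's peers cover all but 4, so r7c9=4.
Step 37. [r3c3∈{2}] r3c3 has the single candidate 2, so r3c3=2.
Step 38. [r9c6∈{5}] r9c6's peers cover all but 5, so r9c6=5.
Step 39. [r6c5∈{3}] r6c5 is down to just 3, so r6c5=3.
Step 40. [r7c4∈{3}] nothing but 3 survives at r7c4, so r7c4=3.
Step 41. [r4c6∈{2}] r4c6's peers cover all but 2, so r4c6=2.
Step 42. [r3c8∈{7}] r3c8's peers cover all but 7 ⇒ r3c8=7.

Answer: 9 5 7 2 8 1 4 3 6 / 8 6 3 5 7 4 2 9 1 / 4 1 2 6 9 3 8 7 5 / 7 3 8 1 4 2 5 6 9 / 1 9 4 8 5 6 3 2 7 / 5 2 6 7 3 9 1 4 8 / 2 8 1 3 6 7 9 5 4 / 6 4 5 9 2 8 7 1 3 / 3 7 9 4 1 5 6 8 2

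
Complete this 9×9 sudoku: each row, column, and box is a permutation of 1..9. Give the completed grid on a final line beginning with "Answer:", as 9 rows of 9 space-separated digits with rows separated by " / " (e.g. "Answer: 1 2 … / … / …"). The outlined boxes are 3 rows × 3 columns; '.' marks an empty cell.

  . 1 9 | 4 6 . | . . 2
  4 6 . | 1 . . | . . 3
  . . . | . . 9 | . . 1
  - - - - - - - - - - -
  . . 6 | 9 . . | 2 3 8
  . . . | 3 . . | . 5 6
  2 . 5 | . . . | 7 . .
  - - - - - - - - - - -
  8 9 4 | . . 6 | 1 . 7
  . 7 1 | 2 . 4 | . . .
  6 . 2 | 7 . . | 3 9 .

Step 1. [r3c3∈{3,7,8}] col 3 places 3 nowhere but r3c3. So r3c3=3.
Step 2. [r7c4∈{5}] r7c4's peers cover all but 5, so r7c4=5.
Step 3. [r3c4∈{8}] only 8 remains possible at r3c4 ⇒ r3c4=8.
Step 4. [r2c3∈{7,8}] box 1 places 8 nowhere but r2c3, so r2c3=8.
Step 5. [r5c3∈{7}] r5c3's peers cover all but 7. So r5c3=7.
Step 6. [r2c8∈{7}] r2c8 has the single candidate 7 ⇒ r2c8=7.
Step 7. [r8c9∈{5}] nothing but 5 survives at r8c9. So r8c9=5.
Step 8. [r4c2∈{4}] only 4 remains possible at r4c2, so r4c2=4.
Step 9. [r4c1∈{1}] nothing but 1 survives at r4c1 ⇒ r4c1=1.
Step 10. [r6c8∈{1,4}] 1 has one home in col 8: r6c8 ⇒ r6c8=1.
Step 11. [r6c6∈{8}] r6c6 is down to just 8, so r6c6=8.
Step 12. [r9c6∈{1}] r9c6 has the single candidate 1. So r9c6=1.
Step 13. [r3c8∈{4,6}] across col 8, 4 lands solely at r3c8 ⇒ r3c8=4.
Step 14. [r5c7∈{4,9}] r5c7 is the only open cell in col 7 admitting 4 ⇒ r5c7=4.
Step 15. [r5c6∈{2}] r5c6's peers cover all but 2. So r5c6=2.
Step 16. [r2c6∈{5}] only 5 remains possible at r2c6 ⇒ r2c6=5.
Step 17. [r8c5∈{3,8,9}] in row 8, 9 fits only at r8c5 ⇒ r8c5=9.
Step 18. [r3c2∈{2,5}] col 2 places 2 nowhere but r3c2 ⇒ r3c2=2.
Step 19. [r3c5∈{7}] only 7 remains possible at r3c5. So r3c5=7.
Step 20. [r8c8∈{6,8}] across col 8, 6 lands solely at r8c8 ⇒ r8c8=6.
Step 21. [r3c1∈{5}] r3c1's peers cover all but 5, so r3c1=5.
Step 22. [r8c7∈{8}] nothing but 8 survives at r8c7. So r8c7=8.
Step 23. [r5c2∈{8}] r5c2 has the single candidate 8. So r5c2=8.
Step 24. [r6c2∈{3}] r6c2 has the single candidate 3. So r6c2=3.
Step 25. [r9c5∈{8}] r9c5's peers cover all but 8. So r9c5=8.
Step 26. [r1c6∈{3}] r1c6's peers cover all but 3. So r1c6=3.
Step 27. [r9c9∈{4}] r9c9 has the single candidate 4 ⇒ r9c9=4.
Step 28. [r8c1∈{3}] only 3 remains possible at r8c1 ⇒ r8c1=3.
Step 29. [r2c7∈{9}] r2c7's peers cover all but 9. So r2c7=9.
Step 30. [r6c4∈{6}] only 6 remains possible at r6c4. So r6c4=6.
Step 31. [r2c5∈{2}] r2c5 is down to just 2 ⇒ r2c5=2.
Step 32. [r1c8∈{8}] r1c8 has the single candidate 8. So r1c8=8.
Step 33. [r5c1∈{9}] r5c1 is down to just 9 ⇒ r5c1=9.
Step 34. [r6c9∈{9}] r6c9's peers cover all but 9, so r6c9=9.
Step 35. [r1c7∈{5}] r1c7 has the single candidate 5, so r1c7=5.
Step 36. [r3c7∈{6}] nothing but 6 survives at r3c7. So r3c7=6.
Step 37. [r9c2∈{5}] only 5 remains possible at r9c2. So r9c2=5.
Step 38. [r4c6∈{7}] r4c6's peers cover all but 7, so r4c6=7.
Step 39. [r6c5∈{4}] nothing but 4 survives at r6c5. So r6c5=4.
Step 40. [r7c8∈{2}] only 2 remains possible at r7c8, so r7c8=2.
Step 41. [r1c1∈{7}] r1c1 has the single candidate 7, so r1c1=7.
Step 42. [r4c5∈{5}] r4c5 is down to just 5 ⇒ r4c5=5.
Step 43. [r7c5∈{3}] r7c5's peers cover all but 3, so r7c5=3.
Step 44. [r5c5∈{1}] r5c5 is down to just 1. So r5c5=1.

Answer: 7 1 9 4 6 3 5 8 2 / 4 6 8 1 2 5 9 7 3 / 5 2 3 8 7 9 6 4 1 / 1 4 6 9 5 7 2 3 8 / 9 8 7 3 1 2 4 5 6 / 2 3 5 6 4 8 7 1 9 / 8 9 4 5 3 6 1 2 7 / 3 7 1 2 9 4 8 6 5 / 6 5 2 7 8 1 3 9 4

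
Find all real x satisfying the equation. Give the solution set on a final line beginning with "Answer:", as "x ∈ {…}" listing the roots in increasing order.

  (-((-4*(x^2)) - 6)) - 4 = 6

Step 1. [(-((-4*(x^2)) - 6)) - 4 = 6] -4 is outermost — add 4 both sides. So sub: -((-4*(x^2)) - 6) = 10.
Step 2. [-((-4*(x^2)) - 6) = 10] LHS negated; negate both sides. So neg: (-4*(x^2)) - 6 = -10.
Step 3. [(-4*(x^2)) - 6 = -10] 6 comes off first (add 6), so sub: -4*(x^2) = -4.
Step 4. [-4*(x^2) = -4] LHS = -4·(…); ÷-4 both sides ⇒ div: x^2 = 1.
Step 5. [x^2 = 1] √ both sides: 1 ≥ 0 gives two branches. So sqrt: x = 1 or -1.

Answer: x ∈ {-1, 1}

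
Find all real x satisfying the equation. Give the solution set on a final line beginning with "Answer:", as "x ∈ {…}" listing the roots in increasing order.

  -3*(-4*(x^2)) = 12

Step 1. [-3*(-4*(x^2)) = 12] -3·(inner) — divide through by -3, so div: -4*(x^2) = -4.
Step 2. [-4*(x^2) = -4] LHS = -4·(…); ÷-4 both sides, so div: x^2 = 1.
Step 3. [x^2 = 1] √ both sides: 1 ≥ 0 gives two branches, so sqrt: x = 1 or -1.

Answer: x ∈ {-1, 1}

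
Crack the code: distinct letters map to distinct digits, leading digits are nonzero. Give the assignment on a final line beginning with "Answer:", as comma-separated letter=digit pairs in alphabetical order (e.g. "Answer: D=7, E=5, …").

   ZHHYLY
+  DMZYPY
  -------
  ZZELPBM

Step 1. [col 1: Y + Y ≡ M (mod 10)] no forcing yet in column 1 (carry-in 0); Y=3 is free and consistent — try it, so Y=3.
Step 2. [col 1: Y + Y ≡ M (mod 10)] column 1 reads Y+Y+carry(0)=M with Y=3; with digits 3 already taken and all letters distinct, the only value for M is 6. So M=6.
Step 3. [Z] the sum has 7 digits but both addends have 6; that extra leading digit Z is the final carry, namely 1. So Z=1.
Step 4. [col 2: L + P ≡ B (mod 10)] column 2 (L + P ≡ B (mod 10), carry-in 0) doesn't pin L yet; pick L=5 and continue, so L=5.
Step 5. [col 2: L + P ≡ B (mod 10)] several values work for P in column 2 (L + P ≡ B (mod 10), carry-in 0); try P=7. So P=7.
Step 6. [col 2: L + P ≡ B (mod 10)] column 2: given L=5, P=7, carry-in 0, and digits 1,3,5,6,7 already taken and all letters distinct, L+P≡B (mod 10) forces B=2, so B=2.
Step 7. [col 4: H + Z ≡ L (mod 10)] column 4: given Z=1, L=5, carry-in 0, and digits 1,2,3,5,6,7 already taken and all letters distinct, H+Z≡L (mod 10) forces H=4, so H=4.
Step 8. [col 5: H + M ≡ E (mod 10)] from column 5 (H=4, M=6, carry-in 0, digits 1,2,3,4,5,6,7 already taken and all letters distinct): E must equal 0. So E=0.
Step 9. [col 6: Z + D ≡ Z (mod 10)] column 6: given Z=1, carry-in 1, and digits 0,1,2,3,4,5,6,7 already taken and all letters distinct, Z+D≡Z (mod 10) forces D=9, so D=9.

Answer: B=2, D=9, E=0, H=4, L=5, M=6, P=7, Y=3, Z=1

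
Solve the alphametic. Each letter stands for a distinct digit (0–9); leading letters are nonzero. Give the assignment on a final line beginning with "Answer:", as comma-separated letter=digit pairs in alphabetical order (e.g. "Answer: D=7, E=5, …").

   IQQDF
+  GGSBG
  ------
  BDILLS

Step 1. [B] adding two 5-digit numbers gives at most 5+1 digits, and here it does — B is that final carry and must be 1. So B=1.
Step 2. [col 1: F + G ≡ S (mod 10)] column 1 (F + G ≡ S (mod 10), carry-in 0) doesn't pin S yet; pick S=4 and continue ⇒ S=4.
Step 3. [col 1: F + G ≡ S (mod 10)] no forcing yet in column 1 (carry-in 0); G=6 is free and consistent — try it, so G=6.
Step 4. [col 1: F + G ≡ S (mod 10)] in column 1 we have F+G≡S with carry-in 0; given G=6, S=4 and digits 1,4,6 already taken and all letters distinct, that pins F to 8 ⇒ F=8.
Step 5. [col 2: D + B ≡ L (mod 10)] several values work for D in column 2 (D + B ≡ L (mod 10), carry-in 1); try D=5. So D=5.
Step 6. [col 2: D + B ≡ L (mod 10)] in column 2 we have D+B≡L with carry-in 1; given D=5, B=1 and digits 1,4,5,6,8 already taken and all letters distinct, that pins L to 7. So L=7.
Step 7. [col 3: Q + S ≡ L (mod 10)] column 3: given S=4, L=7, carry-in 0, and digits 1,4,5,6,7,8 already taken and all letters distinct, Q+S≡L (mod 10) forces Q=3, so Q=3.
Step 8. [col 4: Q + G ≡ I (mod 10)] column 4 reads Q+G+carry(0)=I with Q=3, G=6; with digits 1,3,4,5,6,7,8 already taken and all letters distinct, the only value for I is 9. So I=9.

Answer: B=1, D=5, F=8, G=6, I=9, L=7, Q=3, S=4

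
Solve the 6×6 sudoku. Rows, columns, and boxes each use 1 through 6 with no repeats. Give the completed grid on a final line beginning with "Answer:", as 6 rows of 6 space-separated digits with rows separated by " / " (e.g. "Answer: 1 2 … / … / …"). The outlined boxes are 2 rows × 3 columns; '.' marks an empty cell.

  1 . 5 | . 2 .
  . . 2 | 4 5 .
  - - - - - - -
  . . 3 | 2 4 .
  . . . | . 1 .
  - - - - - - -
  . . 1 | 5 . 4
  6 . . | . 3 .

Step 1. [r4c3∈{4,6}] in col 3, 6 fits only at r4c3, so r4c3=6.
Step 2. [r1c2∈{3,4,6}] row 1 places 4 nowhere but r1c2 ⇒ r1c2=4.
Step 3. [r3c1∈{5}] r3c1's peers cover all but 5, so r3c1=5.
Step 4. [r1c4∈{3,6}] r1c4 is the only open cell in col 4 admitting 6. So r1c4=6.
Step 5. [r4c2∈{2}] nothing but 2 survives at r4c2. So r4c2=2.
Step 6. [r2c1∈{3}] r2c1 is down to just 3 ⇒ r2c1=3.
Step 7. [r6c4∈{1}] r6c4 has the single candidate 1. So r6c4=1.
Step 8. [r1c6∈{3}] r1c6 is down to just 3. So r1c6=3.
Step 9. [r5c2∈{3}] r5c2 has the single candidate 3, so r5c2=3.
Step 10. [r4c6∈{5}] r4c6 has the single candidate 5. So r4c6=5.
Step 11. [r6c3∈{4}] nothing but 4 survives at r6c3, so r6c3=4.
Step 12. [r2c2∈{6}] nothing but 6 survives at r2c2, so r2c2=6.
Step 13. [r4c4∈{3}] r4c4's peers cover all but 3, so r4c4=3.
Step 14. [r3c6∈{6}] r3c6's peers cover all but 6. So r3c6=6.
Step 15. [r3c2∈{1}] only 1 remains possible at r3c2. So r3c2=1.
Step 16. [r4c1∈{4}] r4c1's peers cover all but 4, so r4c1=4.
Step 17. [r6c6∈{2}] r6c6 has the single candidate 2 ⇒ r6c6=2.
Step 18. [r6c2∈{5}] r6c2 has the single candidate 5. So r6c2=5.
Step 19. [r2c6∈{1}] nothing but 1 survives at r2c6 ⇒ r2c6=1.
Step 20. [r5c5∈{6}] r5c5 is down to just 6 ⇒ r5c5=6.
Step 21. [r5c1∈{2}] nothing but 2 survives at r5c1, so r5c1=2.

Answer: 1 4 5 6 2 3 / 3 6 2 4 5 1 / 5 1 3 2 4 6 / 4 2 6 3 1 5 / 2 3 1 5 6 4 / 6 5 4 1 3 2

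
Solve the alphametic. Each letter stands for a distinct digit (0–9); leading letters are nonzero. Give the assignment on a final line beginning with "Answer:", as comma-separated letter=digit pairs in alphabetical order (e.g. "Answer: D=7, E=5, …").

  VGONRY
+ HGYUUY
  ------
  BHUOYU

Step 1. [col 1: Y + Y ≡ U (mod 10)] several values work for U in column 1 (Y + Y ≡ U (mod 10), carry-in 0); try U=6, so U=6.
Step 2. [col 1: Y + Y ≡ U (mod 10)] column 1 (Y + Y ≡ U (mod 10), carry-in 0) doesn't pin Y yet; pick Y=3 and continue ⇒ Y=3.
Step 3. [col 2: R + U ≡ Y (mod 10)] column 2: given U=6, Y=3, carry-in 0, and digits 3,6 already taken and all letters distinct, R+U≡Y (mod 10) forces R=7, so R=7.
Step 4. [col 3: N + U ≡ O (mod 10)] N=5 is one option consistent with column 3 (N + U ≡ O (mod 10), carry-in 1) — take it, so N=5.
Step 5. [col 3: N + U ≡ O (mod 10)] column 3: given N=5, U=6, carry-in 1, and digits 3,5,6,7 already taken and all letters distinct, N+U≡O (mod 10) forces O=2, so O=2.
Step 6. [col 5: G + G ≡ H (mod 10)] column 5: given nothing yet, carry-in 0, and digits 2,3,5,6,7 already taken and all letters distinct, G+G≡H (mod 10) forces H=8, so H=8.
Step 7. [col 5: G + G ≡ H (mod 10)] several values work for G in column 5 (G + G ≡ H (mod 10), carry-in 0); try G=4. So G=4.
Step 8. [col 6: V + H ≡ B (mod 10)] column 6 reads V+H+carry(0)=B with H=8; with digits 2,3,4,5,6,7,8 already taken and all letters distinct, the only value for V is 1. So V=1.
Step 9. [col 6: V + H ≡ B (mod 10)] column 6: given V=1, H=8, carry-in 0, and digits 1,2,3,4,5,6,7,8 already taken and all letters distinct, V+H≡B (mod 10) forces B=9. So B=9.

Answer: B=9, G=4, H=8, N=5, O=2, R=7, U=6, V=1, Y=3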